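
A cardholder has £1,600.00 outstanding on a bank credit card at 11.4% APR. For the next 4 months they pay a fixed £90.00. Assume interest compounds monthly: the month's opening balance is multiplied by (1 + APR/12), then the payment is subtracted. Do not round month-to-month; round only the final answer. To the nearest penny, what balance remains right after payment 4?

£1,296.51

Monthly rate r = 11.4%/12 = 0.95% = 0.0095.
Each month: B ← B·(1+r) − £90.00.
Month 1: interest £15.20; balance after payment £1,525.20.
Month 2: interest £14.49; balance after payment £1,449.69.
Month 3: interest £13.77; balance after payment £1,373.46.
Month 4: interest £13.05; balance after payment £1,296.51.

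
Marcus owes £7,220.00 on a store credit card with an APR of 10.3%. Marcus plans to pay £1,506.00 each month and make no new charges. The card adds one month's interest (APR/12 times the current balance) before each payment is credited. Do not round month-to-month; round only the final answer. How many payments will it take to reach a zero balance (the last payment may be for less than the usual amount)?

Monthly rate r = 10.3%/12 = 0.858333% = 0.00858333.
Recurrence: B ← B·(1+r) − £1,506.00.
Month 1: interest £61.97; balance after payment £5,775.97.
Month 2: interest £49.58; balance after payment £4,319.55.
Month 3: interest £37.08; balance after payment £2,850.62.
Month 4: interest £24.47; balance after payment £1,369.09.
Month 5: interest £11.75; balance after payment £0.00.

5 months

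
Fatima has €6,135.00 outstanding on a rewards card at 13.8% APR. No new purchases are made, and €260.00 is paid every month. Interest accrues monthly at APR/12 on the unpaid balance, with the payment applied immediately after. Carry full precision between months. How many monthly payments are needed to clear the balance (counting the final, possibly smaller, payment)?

Monthly rate r = 13.8%/12 = 1.15% = 0.0115.
Recurrence: B ← B·(1+r) − €260.00.
Month 1: interest €70.55; balance after payment €5,945.55.
Month 2: interest €68.37; balance after payment €5,753.93.
Closed form: n = −ln(1 − rB₀/P)/ln(1+r) = −ln(0.72864)/ln(1.0115) ≈ 27.686, so the balance reaches zero during payment 28.

28 months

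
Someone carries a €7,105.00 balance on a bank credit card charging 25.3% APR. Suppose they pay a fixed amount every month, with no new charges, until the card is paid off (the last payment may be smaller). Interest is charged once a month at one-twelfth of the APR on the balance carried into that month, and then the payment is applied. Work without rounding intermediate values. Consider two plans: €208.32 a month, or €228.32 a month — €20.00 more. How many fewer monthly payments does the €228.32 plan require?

Monthly rate r = 25.3%/12 = 2.10833% = 0.0210833.
At €208.32/mo: n = ⌈−ln(1 − rB₀/P)/ln(1+r)⌉ = 61 payments (last €178.07); total interest = total paid − €7,105.00 = €5,572.27.
At €228.32/mo: 52 payments (last €36.27); total interest €4,575.59.
Payments saved = 61 − 52 = 9.

9 fewer payments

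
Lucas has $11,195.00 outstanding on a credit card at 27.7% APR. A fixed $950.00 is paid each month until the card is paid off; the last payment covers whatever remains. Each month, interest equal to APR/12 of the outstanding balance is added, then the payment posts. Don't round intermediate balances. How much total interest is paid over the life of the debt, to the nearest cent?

Monthly rate r = 27.7%/12 = 2.30833% = 0.0230833.
Payoff takes n = ⌈−ln(1 − rB₀/P)/ln(1+r)⌉ = ⌈13.912⌉ = 14 payments; the last is $867.07.
Total paid = 13·$950.00 + $867.07 = $13,217.07.
Total interest = total paid − principal = $13,217.07 − $11,195.00 = $2,022.07.

$2,022.07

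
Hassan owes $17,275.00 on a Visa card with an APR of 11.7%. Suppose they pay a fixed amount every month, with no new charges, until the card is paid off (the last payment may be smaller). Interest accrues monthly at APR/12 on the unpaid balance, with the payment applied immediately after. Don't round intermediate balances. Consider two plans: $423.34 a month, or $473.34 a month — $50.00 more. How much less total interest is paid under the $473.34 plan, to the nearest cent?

$677.25

Monthly rate r = 11.7%/12 = 0.975% = 0.00975.
At $423.34/mo: n = ⌈−ln(1 − rB₀/P)/ln(1+r)⌉ = 53 payments (last $119.34); total interest = total paid − $17,275.00 = $4,858.02.
At $473.34/mo: 46 payments (last $155.47); total interest $4,180.77.
Interest saved = $4,858.02 − $4,180.77 = $677.25.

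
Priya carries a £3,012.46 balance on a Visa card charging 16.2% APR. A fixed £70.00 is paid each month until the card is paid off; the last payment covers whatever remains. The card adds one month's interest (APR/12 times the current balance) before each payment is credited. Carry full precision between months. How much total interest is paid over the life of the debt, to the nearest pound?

Monthly rate r = 16.2%/12 = 1.35% = 0.0135.
Payoff takes n = ⌈−ln(1 − rB₀/P)/ln(1+r)⌉ = ⌈64.865⌉ = 65 payments; the last is £60.63.
Total paid = 64·£70.00 + £60.63 = £4,540.63.
Total interest = total paid − principal = £4,540.63 − £3,012.46 = £1,528.17.

£1,528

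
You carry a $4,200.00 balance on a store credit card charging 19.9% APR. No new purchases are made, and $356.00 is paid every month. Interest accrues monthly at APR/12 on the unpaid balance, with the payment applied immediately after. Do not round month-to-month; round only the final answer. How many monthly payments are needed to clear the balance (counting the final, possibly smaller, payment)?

14 months

Monthly rate r = 19.9%/12 = 1.65833% = 0.0165833.
Recurrence: B ← B·(1+r) − $356.00.
Month 1: interest $69.65; balance after payment $3,913.65.
Month 2: interest $64.90; balance after payment $3,622.55.
Closed form: n = −ln(1 − rB₀/P)/ln(1+r) = −ln(0.80435)/ln(1.01658) ≈ 13.237, so the balance reaches zero during payment 14.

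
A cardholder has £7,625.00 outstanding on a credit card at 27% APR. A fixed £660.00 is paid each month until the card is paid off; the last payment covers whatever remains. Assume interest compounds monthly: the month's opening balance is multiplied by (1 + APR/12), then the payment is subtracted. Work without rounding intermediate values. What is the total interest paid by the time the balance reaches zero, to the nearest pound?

Monthly rate r = 27%/12 = 2.25% = 0.0225.
Payoff takes n = ⌈−ln(1 − rB₀/P)/ln(1+r)⌉ = ⌈13.529⌉ = 14 payments; the last is £350.96.
Total paid = 13·£660.00 + £350.96 = £8,930.96.
Total interest = total paid − principal = £8,930.96 − £7,625.00 = £1,305.96.

£1,306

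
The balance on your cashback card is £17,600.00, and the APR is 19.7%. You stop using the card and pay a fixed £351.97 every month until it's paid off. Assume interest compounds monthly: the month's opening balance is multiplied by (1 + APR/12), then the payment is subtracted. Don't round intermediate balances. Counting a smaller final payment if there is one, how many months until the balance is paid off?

106 payments

Monthly rate r = 19.7%/12 = 1.64167% = 0.0164167.
Recurrence: B ← B·(1+r) − £351.97.
Month 1: interest £288.93; balance after payment £17,536.96.
Month 2: interest £287.90; balance after payment £17,472.89.
Closed form: n = −ln(1 − rB₀/P)/ln(1+r) = −ln(0.1791)/ln(1.01642) ≈ 105.619, so the balance reaches zero during payment 106.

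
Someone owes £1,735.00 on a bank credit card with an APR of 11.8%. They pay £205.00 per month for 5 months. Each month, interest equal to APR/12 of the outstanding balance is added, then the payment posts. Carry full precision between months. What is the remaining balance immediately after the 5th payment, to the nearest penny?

£776.64

Monthly rate r = 11.8%/12 = 0.983333% = 0.00983333.
Each month: B ← B·(1+r) − £205.00.
Month 1: interest £17.06; balance after payment £1,547.06.
Month 2: interest £15.21; balance after payment £1,357.27.
Month 3: interest £13.35; balance after payment £1,165.62.
Month 4: interest £11.46; balance after payment £972.08.
Month 5: interest £9.56; balance after payment £776.64.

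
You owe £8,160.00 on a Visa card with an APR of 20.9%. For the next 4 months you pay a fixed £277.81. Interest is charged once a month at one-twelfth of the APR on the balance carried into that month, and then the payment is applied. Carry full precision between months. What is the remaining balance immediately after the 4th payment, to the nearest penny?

£7,602.90

Monthly rate r = 20.9%/12 = 1.74167% = 0.0174167.
Each month: B ← B·(1+r) − £277.81.
Month 1: interest £142.12; balance after payment £8,024.31.
Month 2: interest £139.76; balance after payment £7,886.26.
Month 3: interest £137.35; balance after payment £7,745.80.
Month 4: interest £134.91; balance after payment £7,602.90.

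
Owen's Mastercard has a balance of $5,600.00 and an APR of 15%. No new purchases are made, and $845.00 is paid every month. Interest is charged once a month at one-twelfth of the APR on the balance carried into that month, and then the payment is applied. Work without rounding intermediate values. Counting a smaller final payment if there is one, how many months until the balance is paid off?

Monthly rate r = 15%/12 = 1.25% = 0.0125.
Recurrence: B ← B·(1+r) − $845.00.
Month 1: interest $70.00; balance after payment $4,825.00.
Month 2: interest $60.31; balance after payment $4,040.31.
Closed form: n = −ln(1 − rB₀/P)/ln(1+r) = −ln(0.91716)/ln(1.0125) ≈ 6.961, so the balance reaches zero during payment 7.

7 payments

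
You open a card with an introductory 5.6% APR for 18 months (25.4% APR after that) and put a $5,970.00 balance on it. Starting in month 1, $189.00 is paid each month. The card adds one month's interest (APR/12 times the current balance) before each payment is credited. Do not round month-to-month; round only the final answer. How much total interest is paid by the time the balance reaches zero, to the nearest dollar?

$1,053

Promo months 1–18 at r₀ = 5.6%/12 = 0.00466667; months 19+ at r₁ = 25.4%/12 = 0.0211667.
After month 18: iterate B ← B·(1+r₀) − $189.00 for 18 months → $2,951.51.
Then at r₁ with $189.00/mo: n₂ = −ln(1 − r₁·B/P)/ln(1+r₁) ≈ 19.16 → 20 more payments.
Total paid = 37·$189.00 + $30.29 = $7,023.29; interest = $7,023.29 − $5,970.00 = $1,053.29.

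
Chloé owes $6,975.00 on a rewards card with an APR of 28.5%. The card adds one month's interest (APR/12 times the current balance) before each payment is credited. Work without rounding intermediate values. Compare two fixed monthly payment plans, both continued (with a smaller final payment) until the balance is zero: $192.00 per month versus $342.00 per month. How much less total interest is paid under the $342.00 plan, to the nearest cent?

Monthly rate r = 28.5%/12 = 2.375% = 0.02375.
At $192.00/mo: n = ⌈−ln(1 − rB₀/P)/ln(1+r)⌉ = 85 payments (last $119.84); total interest = total paid − $6,975.00 = $9,272.84.
At $342.00/mo: 29 payments (last $75.72); total interest $2,676.72.
Interest saved = $9,272.84 − $2,676.72 = $6,596.12.

$6,596.12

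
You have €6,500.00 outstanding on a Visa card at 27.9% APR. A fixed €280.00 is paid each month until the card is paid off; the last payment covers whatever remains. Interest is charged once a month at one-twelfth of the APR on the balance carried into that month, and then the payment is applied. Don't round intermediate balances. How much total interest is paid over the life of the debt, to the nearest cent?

€2,953.54

Monthly rate r = 27.9%/12 = 2.325% = 0.02325.
Payoff takes n = ⌈−ln(1 − rB₀/P)/ln(1+r)⌉ = ⌈33.761⌉ = 34 payments; the last is €213.54.
Total paid = 33·€280.00 + €213.54 = €9,453.54.
Total interest = total paid − principal = €9,453.54 − €6,500.00 = €2,953.54.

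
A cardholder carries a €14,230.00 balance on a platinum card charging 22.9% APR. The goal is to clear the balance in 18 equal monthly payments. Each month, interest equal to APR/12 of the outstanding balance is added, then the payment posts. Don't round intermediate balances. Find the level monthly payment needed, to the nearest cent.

€941.54

Monthly rate r = 22.9%/12 = 1.90833% = 0.0190833.
Level-payment amortization: P = B₀·r / (1 − (1+r)^(−n)) = 14230.00·0.0190833 / (1 − 1.01908^(−18)).
Denominator 1 − (1+r)^(−18) = 0.288417238.
P = 271.556 / 0.288417238 ≈ 941.54.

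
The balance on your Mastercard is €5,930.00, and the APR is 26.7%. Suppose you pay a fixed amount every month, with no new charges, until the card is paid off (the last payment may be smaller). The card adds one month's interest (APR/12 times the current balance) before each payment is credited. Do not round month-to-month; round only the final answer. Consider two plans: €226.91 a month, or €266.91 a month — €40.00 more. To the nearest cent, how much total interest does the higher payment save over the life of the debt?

Monthly rate r = 26.7%/12 = 2.225% = 0.02225.
At €226.91/mo: n = ⌈−ln(1 − rB₀/P)/ln(1+r)⌉ = 40 payments (last €132.40); total interest = total paid − €5,930.00 = €3,051.89.
At €266.91/mo: 31 payments (last €263.18); total interest €2,340.48.
Interest saved = €3,051.89 − €2,340.48 = €711.41.

€711.41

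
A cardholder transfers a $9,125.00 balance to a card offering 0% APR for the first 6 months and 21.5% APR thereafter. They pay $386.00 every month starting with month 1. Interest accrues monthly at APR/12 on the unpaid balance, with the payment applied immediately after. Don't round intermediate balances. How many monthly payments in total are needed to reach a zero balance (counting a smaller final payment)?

28 months

Promo months 1–6 at r₀ = 0%/12 = 0; months 7+ at r₁ = 21.5%/12 = 0.0179167.
After month 6 (no interest yet): B = $9,125.00 − 6·$386.00 = $6,809.00.
Then at r₁ with $386.00/mo: n₂ = −ln(1 − r₁·B/P)/ln(1+r₁) ≈ 21.39 → 22 more payments.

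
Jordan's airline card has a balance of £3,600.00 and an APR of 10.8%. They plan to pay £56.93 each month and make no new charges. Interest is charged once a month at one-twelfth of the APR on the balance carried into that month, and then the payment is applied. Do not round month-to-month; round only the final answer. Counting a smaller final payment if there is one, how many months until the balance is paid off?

Monthly rate r = 10.8%/12 = 0.9% = 0.009.
Recurrence: B ← B·(1+r) − £56.93.
Month 1: interest £32.40; balance after payment £3,575.47.
Month 2: interest £32.18; balance after payment £3,550.72.
Closed form: n = −ln(1 − rB₀/P)/ln(1+r) = −ln(0.43088)/ln(1.009) ≈ 93.968, so the balance reaches zero during payment 94.

94 payments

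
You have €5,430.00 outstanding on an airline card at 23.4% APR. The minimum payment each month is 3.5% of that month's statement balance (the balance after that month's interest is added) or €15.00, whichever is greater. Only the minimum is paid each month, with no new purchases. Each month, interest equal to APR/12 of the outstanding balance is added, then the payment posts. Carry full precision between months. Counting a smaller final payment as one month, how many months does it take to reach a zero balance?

Monthly rate r = 23.4%/12 = 1.95% = 0.0195.
While 3.5% of the post-interest balance exceeds €15.00, each month B ← (B·(1+r))·(1 − 0.035), i.e. B shrinks by the factor (1+r)·0.965 = 0.98382.
This holds for months 1–157. Entering month 158 the balance is €419.16; 3.5% of the post-interest balance is now below €15.00, so the flat €15.00 minimum applies from here.
From month 158 a fixed €15.00 at rate r clears €419.16 in 41 more payments. Total: 157 + 41 = 198 months.

198 months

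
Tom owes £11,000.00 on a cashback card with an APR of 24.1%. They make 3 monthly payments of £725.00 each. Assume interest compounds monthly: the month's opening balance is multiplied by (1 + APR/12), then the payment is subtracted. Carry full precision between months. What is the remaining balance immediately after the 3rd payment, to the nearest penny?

Monthly rate r = 24.1%/12 = 2.00833% = 0.0200833.
Each month: B ← B·(1+r) − £725.00.
Month 1: interest £220.92; balance after payment £10,495.92.
Month 2: interest £210.79; balance after payment £9,981.71.
Month 3: interest £200.47; balance after payment £9,457.18.

£9,457.18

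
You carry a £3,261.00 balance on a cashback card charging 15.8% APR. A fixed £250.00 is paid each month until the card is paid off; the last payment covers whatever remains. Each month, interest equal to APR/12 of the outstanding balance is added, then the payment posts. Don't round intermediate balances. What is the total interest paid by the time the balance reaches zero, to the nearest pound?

Monthly rate r = 15.8%/12 = 1.31667% = 0.0131667.
Payoff takes n = ⌈−ln(1 − rB₀/P)/ln(1+r)⌉ = ⌈14.406⌉ = 15 payments; the last is £101.78.
Total paid = 14·£250.00 + £101.78 = £3,601.78.
Total interest = total paid − principal = £3,601.78 − £3,261.00 = £340.78.

£341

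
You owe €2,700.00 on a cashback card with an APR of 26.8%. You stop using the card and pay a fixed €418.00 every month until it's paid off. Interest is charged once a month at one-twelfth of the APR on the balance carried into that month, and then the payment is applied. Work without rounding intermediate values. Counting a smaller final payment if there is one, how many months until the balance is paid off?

8 payments

Monthly rate r = 26.8%/12 = 2.23333% = 0.0223333.
Recurrence: B ← B·(1+r) − €418.00.
Month 1: interest €60.30; balance after payment €2,342.30.
Month 2: interest €52.31; balance after payment €1,976.61.
Closed form: n = −ln(1 − rB₀/P)/ln(1+r) = −ln(0.85574)/ln(1.02233) ≈ 7.053, so the balance reaches zero during payment 8.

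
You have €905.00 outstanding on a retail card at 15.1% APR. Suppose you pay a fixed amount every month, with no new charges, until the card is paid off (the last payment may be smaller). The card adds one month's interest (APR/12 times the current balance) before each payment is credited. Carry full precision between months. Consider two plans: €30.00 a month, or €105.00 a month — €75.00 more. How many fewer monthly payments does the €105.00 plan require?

Monthly rate r = 15.1%/12 = 1.25833% = 0.0125833.
At €30.00/mo: n = ⌈−ln(1 − rB₀/P)/ln(1+r)⌉ = 39 payments (last €5.31); total interest = total paid − €905.00 = €240.31.
At €105.00/mo: 10 payments (last €19.05); total interest €59.05.
Payments saved = 39 − 10 = 29.

29 fewer payments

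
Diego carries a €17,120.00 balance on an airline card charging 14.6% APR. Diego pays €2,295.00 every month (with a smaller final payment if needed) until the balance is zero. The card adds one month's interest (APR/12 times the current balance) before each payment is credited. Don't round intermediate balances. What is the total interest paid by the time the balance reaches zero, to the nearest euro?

€938

Monthly rate r = 14.6%/12 = 1.21667% = 0.0121667.
Payoff takes n = ⌈−ln(1 − rB₀/P)/ln(1+r)⌉ = ⌈7.868⌉ = 8 payments; the last is €1,992.91.
Total paid = 7·€2,295.00 + €1,992.91 = €18,057.91.
Total interest = total paid − principal = €18,057.91 − €17,120.00 = €937.91.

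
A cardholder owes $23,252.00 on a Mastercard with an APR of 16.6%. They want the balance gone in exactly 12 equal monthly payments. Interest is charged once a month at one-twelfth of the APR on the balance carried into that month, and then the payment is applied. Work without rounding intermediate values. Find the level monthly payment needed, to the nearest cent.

Monthly rate r = 16.6%/12 = 1.38333% = 0.0138333.
Level-payment amortization: P = B₀·r / (1 − (1+r)^(−n)) = 23252.00·0.0138333 / (1 − 1.01383^(−12)).
Denominator 1 − (1+r)^(−12) = 0.151989544.
P = 321.653 / 0.151989544 ≈ 2116.28.

$2,116.28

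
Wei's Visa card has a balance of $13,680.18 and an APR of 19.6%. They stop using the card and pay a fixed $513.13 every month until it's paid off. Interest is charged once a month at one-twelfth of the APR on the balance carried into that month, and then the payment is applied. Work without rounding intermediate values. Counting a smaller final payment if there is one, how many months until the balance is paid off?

Monthly rate r = 19.6%/12 = 1.63333% = 0.0163333.
Recurrence: B ← B·(1+r) − $513.13.
Month 1: interest $223.44; balance after payment $13,390.49.
Month 2: interest $218.71; balance after payment $13,096.07.
Closed form: n = −ln(1 − rB₀/P)/ln(1+r) = −ln(0.56455)/ln(1.01633) ≈ 35.289, so the balance reaches zero during payment 36.

36 months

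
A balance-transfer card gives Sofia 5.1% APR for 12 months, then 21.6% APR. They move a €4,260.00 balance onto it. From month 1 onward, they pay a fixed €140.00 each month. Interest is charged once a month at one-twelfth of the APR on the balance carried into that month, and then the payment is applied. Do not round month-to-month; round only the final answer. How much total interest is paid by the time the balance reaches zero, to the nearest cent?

Promo months 1–12 at r₀ = 5.1%/12 = 0.00425; months 13+ at r₁ = 21.6%/12 = 0.018.
After month 12: iterate B ← B·(1+r₀) − €140.00 for 12 months → €2,762.58.
Then at r₁ with €140.00/mo: n₂ = −ln(1 − r₁·B/P)/ln(1+r₁) ≈ 24.60 → 25 more payments.
Total paid = 36·€140.00 + €83.80 = €5,123.80; interest = €5,123.80 − €4,260.00 = €863.80.

€863.80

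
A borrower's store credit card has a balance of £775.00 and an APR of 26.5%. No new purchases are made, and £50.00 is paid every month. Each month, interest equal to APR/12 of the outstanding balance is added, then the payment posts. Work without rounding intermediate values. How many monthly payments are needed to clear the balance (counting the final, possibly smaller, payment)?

Monthly rate r = 26.5%/12 = 2.20833% = 0.0220833.
Recurrence: B ← B·(1+r) − £50.00.
Month 1: interest £17.11; balance after payment £742.11.
Month 2: interest £16.39; balance after payment £708.50.
Closed form: n = −ln(1 − rB₀/P)/ln(1+r) = −ln(0.65771)/ln(1.02208) ≈ 19.182, so the balance reaches zero during payment 20.

20 months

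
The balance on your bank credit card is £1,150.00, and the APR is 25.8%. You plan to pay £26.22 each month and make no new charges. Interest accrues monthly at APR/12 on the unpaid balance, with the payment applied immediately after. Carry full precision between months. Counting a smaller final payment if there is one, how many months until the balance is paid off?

135 months

Monthly rate r = 25.8%/12 = 2.15% = 0.0215.
Recurrence: B ← B·(1+r) − £26.22.
Month 1: interest £24.73; balance after payment £1,148.50.
Month 2: interest £24.69; balance after payment £1,146.98.
Closed form: n = −ln(1 − rB₀/P)/ln(1+r) = −ln(0.057018)/ln(1.0215) ≈ 134.655, so the balance reaches zero during payment 135.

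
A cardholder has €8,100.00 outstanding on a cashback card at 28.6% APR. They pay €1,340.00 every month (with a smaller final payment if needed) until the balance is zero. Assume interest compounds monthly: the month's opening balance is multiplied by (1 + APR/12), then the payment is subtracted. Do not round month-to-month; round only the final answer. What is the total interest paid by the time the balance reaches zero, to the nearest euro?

€754

Monthly rate r = 28.6%/12 = 2.38333% = 0.0238333.
Payoff takes n = ⌈−ln(1 − rB₀/P)/ln(1+r)⌉ = ⌈6.605⌉ = 7 payments; the last is €813.95.
Total paid = 6·€1,340.00 + €813.95 = €8,853.95.
Total interest = total paid − principal = €8,853.95 − €8,100.00 = €753.95.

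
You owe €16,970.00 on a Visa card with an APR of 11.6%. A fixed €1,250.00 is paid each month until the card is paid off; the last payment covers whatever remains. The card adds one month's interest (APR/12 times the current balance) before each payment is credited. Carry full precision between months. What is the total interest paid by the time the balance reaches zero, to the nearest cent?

Monthly rate r = 11.6%/12 = 0.966667% = 0.00966667.
Payoff takes n = ⌈−ln(1 − rB₀/P)/ln(1+r)⌉ = ⌈14.624⌉ = 15 payments; the last is €780.86.
Total paid = 14·€1,250.00 + €780.86 = €18,280.86.
Total interest = total paid − principal = €18,280.86 − €16,970.00 = €1,310.86.

€1,310.86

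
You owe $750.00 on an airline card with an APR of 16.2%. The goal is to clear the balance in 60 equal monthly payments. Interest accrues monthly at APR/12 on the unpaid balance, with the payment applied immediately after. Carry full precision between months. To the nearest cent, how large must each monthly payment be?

Monthly rate r = 16.2%/12 = 1.35% = 0.0135.
Level-payment amortization: P = B₀·r / (1 − (1+r)^(−n)) = 750.00·0.0135 / (1 − 1.0135^(−60)).
Denominator 1 − (1+r)^(−60) = 0.5527248.
P = 10.125 / 0.5527248 ≈ 18.32.

$18.32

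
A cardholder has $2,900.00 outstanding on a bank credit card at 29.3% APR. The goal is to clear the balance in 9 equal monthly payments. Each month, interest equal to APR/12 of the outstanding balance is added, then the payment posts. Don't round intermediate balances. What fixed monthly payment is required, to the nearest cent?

$362.82

Monthly rate r = 29.3%/12 = 2.44167% = 0.0244167.
Level-payment amortization: P = B₀·r / (1 − (1+r)^(−n)) = 2900.00·0.0244167 / (1 − 1.02442^(−9)).
Denominator 1 − (1+r)^(−9) = 0.195158652.
P = 70.8083 / 0.195158652 ≈ 362.82.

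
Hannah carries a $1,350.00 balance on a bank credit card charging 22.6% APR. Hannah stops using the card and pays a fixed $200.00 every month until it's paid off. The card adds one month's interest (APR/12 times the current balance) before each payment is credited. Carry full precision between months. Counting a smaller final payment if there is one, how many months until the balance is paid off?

8 payments

Monthly rate r = 22.6%/12 = 1.88333% = 0.0188333.
Recurrence: B ← B·(1+r) − $200.00.
Month 1: interest $25.43; balance after payment $1,175.42.
Month 2: interest $22.14; balance after payment $997.56.
Closed form: n = −ln(1 − rB₀/P)/ln(1+r) = −ln(0.87287)/ln(1.01883) ≈ 7.287, so the balance reaches zero during payment 8.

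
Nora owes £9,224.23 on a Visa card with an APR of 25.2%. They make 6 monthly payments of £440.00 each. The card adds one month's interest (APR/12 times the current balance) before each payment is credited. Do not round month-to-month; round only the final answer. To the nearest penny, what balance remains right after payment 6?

£7,666.69

Monthly rate r = 25.2%/12 = 2.1% = 0.021.
Each month: B ← B·(1+r) − £440.00.
Month 1: interest £193.71; balance after payment £8,977.94.
Month 2: interest £188.54; balance after payment £8,726.48.
Month 3: interest £183.26; balance after payment £8,469.73.
Month 4: interest £177.86; balance after payment £8,207.60.
Month 5: interest £172.36; balance after payment £7,939.96.
Month 6: interest £166.74; balance after payment £7,666.69.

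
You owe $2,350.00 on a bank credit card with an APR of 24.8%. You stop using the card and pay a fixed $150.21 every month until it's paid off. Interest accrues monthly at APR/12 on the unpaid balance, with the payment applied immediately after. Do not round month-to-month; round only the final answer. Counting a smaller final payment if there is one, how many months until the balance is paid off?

20 payments

Monthly rate r = 24.8%/12 = 2.06667% = 0.0206667.
Recurrence: B ← B·(1+r) − $150.21.
Month 1: interest $48.57; balance after payment $2,248.36.
Month 2: interest $46.47; balance after payment $2,144.61.
Closed form: n = −ln(1 − rB₀/P)/ln(1+r) = −ln(0.67667)/ln(1.02067) ≈ 19.093, so the balance reaches zero during payment 20.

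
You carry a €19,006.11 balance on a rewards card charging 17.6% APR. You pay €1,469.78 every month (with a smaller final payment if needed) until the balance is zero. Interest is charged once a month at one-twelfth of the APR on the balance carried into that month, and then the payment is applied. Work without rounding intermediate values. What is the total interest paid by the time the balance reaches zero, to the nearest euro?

€2,225

Monthly rate r = 17.6%/12 = 1.46667% = 0.0146667.
Payoff takes n = ⌈−ln(1 − rB₀/P)/ln(1+r)⌉ = ⌈14.443⌉ = 15 payments; the last is €654.49.
Total paid = 14·€1,469.78 + €654.49 = €21,231.41.
Total interest = total paid − principal = €21,231.41 − €19,006.11 = €2,225.30.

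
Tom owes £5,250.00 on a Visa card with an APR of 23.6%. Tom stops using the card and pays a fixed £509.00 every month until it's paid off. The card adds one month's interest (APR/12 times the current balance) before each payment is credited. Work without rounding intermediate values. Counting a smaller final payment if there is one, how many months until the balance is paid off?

12 months

Monthly rate r = 23.6%/12 = 1.96667% = 0.0196667.
Recurrence: B ← B·(1+r) − £509.00.
Month 1: interest £103.25; balance after payment £4,844.25.
Month 2: interest £95.27; balance after payment £4,430.52.
Closed form: n = −ln(1 − rB₀/P)/ln(1+r) = −ln(0.79715)/ln(1.01967) ≈ 11.641, so the balance reaches zero during payment 12.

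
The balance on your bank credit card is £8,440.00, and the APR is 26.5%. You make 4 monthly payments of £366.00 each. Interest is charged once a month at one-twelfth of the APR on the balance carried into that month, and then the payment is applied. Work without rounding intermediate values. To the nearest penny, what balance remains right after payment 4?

£7,697.38

Monthly rate r = 26.5%/12 = 2.20833% = 0.0220833.
Each month: B ← B·(1+r) − £366.00.
Month 1: interest £186.38; balance after payment £8,260.38.
Month 2: interest £182.42; balance after payment £8,076.80.
Month 3: interest £178.36; balance after payment £7,889.16.
Month 4: interest £174.22; balance after payment £7,697.38.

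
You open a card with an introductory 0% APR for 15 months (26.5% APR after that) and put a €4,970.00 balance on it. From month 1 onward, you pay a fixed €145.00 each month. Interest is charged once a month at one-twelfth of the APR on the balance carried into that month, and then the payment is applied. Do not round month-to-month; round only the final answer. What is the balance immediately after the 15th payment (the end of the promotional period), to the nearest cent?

Promo months 1–15 at r₀ = 0%/12 = 0; months 16+ at r₁ = 26.5%/12 = 0.0220833.
After month 15 (no interest yet): B = €4,970.00 − 15·€145.00 = €2,795.00.

€2,795.00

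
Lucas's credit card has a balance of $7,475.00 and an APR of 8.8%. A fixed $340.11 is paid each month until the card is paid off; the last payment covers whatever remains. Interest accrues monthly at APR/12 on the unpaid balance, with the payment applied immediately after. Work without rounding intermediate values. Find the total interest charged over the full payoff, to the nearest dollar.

Monthly rate r = 8.8%/12 = 0.733333% = 0.00733333.
Payoff takes n = ⌈−ln(1 − rB₀/P)/ln(1+r)⌉ = ⌈24.054⌉ = 25 payments; the last is $18.38.
Total paid = 24·$340.11 + $18.38 = $8,181.02.
Total interest = total paid − principal = $8,181.02 − $7,475.00 = $706.02.

$706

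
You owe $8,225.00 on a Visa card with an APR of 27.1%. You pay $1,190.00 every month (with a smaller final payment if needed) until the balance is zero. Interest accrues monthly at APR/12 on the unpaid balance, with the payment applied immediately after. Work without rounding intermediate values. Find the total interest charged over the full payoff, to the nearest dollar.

Monthly rate r = 27.1%/12 = 2.25833% = 0.0225833.
Payoff takes n = ⌈−ln(1 − rB₀/P)/ln(1+r)⌉ = ⌈7.599⌉ = 8 payments; the last is $716.45.
Total paid = 7·$1,190.00 + $716.45 = $9,046.45.
Total interest = total paid − principal = $9,046.45 − $8,225.00 = $821.45.

$821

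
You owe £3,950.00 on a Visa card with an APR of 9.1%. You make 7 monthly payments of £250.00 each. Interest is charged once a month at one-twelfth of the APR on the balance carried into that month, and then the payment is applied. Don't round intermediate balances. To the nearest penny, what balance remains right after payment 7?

Monthly rate r = 9.1%/12 = 0.758333% = 0.00758333.
Each month: B ← B·(1+r) − £250.00.
Month 1: interest £29.95; balance after payment £3,729.95.
Month 2: interest £28.29; balance after payment £3,508.24.
Month 3: interest £26.60; balance after payment £3,284.84.
Month 4: interest £24.91; balance after payment £3,059.75.
Month 5: interest £23.20; balance after payment £2,832.96.
Month 6: interest £21.48; balance after payment £2,604.44.
Month 7: interest £19.75; balance after payment £2,374.19.

£2,374.19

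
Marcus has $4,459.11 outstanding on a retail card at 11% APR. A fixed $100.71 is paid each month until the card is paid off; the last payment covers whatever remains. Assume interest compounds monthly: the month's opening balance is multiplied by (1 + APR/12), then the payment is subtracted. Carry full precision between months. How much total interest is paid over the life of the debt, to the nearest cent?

$1,287.32

Monthly rate r = 11%/12 = 0.916667% = 0.00916667.
Payoff takes n = ⌈−ln(1 − rB₀/P)/ln(1+r)⌉ = ⌈57.059⌉ = 58 payments; the last is $5.96.
Total paid = 57·$100.71 + $5.96 = $5,746.43.
Total interest = total paid − principal = $5,746.43 − $4,459.11 = $1,287.32.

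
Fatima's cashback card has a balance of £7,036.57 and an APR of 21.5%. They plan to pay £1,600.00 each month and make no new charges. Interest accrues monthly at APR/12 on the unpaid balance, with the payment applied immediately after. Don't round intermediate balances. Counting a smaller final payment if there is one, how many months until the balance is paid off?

5 payments

Monthly rate r = 21.5%/12 = 1.79167% = 0.0179167.
Recurrence: B ← B·(1+r) − £1,600.00.
Month 1: interest £126.07; balance after payment £5,562.64.
Month 2: interest £99.66; balance after payment £4,062.31.
Month 3: interest £72.78; balance after payment £2,535.09.
Month 4: interest £45.42; balance after payment £980.51.
Month 5: interest £17.57; balance after payment £0.00.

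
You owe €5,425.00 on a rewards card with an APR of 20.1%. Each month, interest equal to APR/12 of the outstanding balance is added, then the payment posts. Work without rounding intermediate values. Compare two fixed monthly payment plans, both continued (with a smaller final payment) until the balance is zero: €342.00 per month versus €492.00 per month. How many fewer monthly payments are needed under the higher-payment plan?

Monthly rate r = 20.1%/12 = 1.675% = 0.01675.
At €342.00/mo: n = ⌈−ln(1 − rB₀/P)/ln(1+r)⌉ = 19 payments (last €203.12); total interest = total paid − €5,425.00 = €934.12.
At €492.00/mo: 13 payments (last €144.64); total interest €623.64.
Payments saved = 19 − 13 = 6.

6 fewer payments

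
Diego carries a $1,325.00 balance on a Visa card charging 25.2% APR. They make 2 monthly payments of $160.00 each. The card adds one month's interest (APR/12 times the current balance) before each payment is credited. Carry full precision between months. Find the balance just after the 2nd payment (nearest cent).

$1,057.87

Monthly rate r = 25.2%/12 = 2.1% = 0.021.
Each month: B ← B·(1+r) − $160.00.
Month 1: interest $27.82; balance after payment $1,192.83.
Month 2: interest $25.05; balance after payment $1,057.87.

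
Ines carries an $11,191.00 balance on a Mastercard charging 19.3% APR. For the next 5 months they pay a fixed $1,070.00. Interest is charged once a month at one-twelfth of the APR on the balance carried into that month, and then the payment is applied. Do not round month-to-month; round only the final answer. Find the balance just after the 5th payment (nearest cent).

$6,595.48

Monthly rate r = 19.3%/12 = 1.60833% = 0.0160833.
Each month: B ← B·(1+r) − $1,070.00.
Month 1: interest $179.99; balance after payment $10,300.99.
Month 2: interest $165.67; balance after payment $9,396.66.
Month 3: interest $151.13; balance after payment $8,477.79.
Month 4: interest $136.35; balance after payment $7,544.14.
Month 5: interest $121.33; balance after payment $6,595.48.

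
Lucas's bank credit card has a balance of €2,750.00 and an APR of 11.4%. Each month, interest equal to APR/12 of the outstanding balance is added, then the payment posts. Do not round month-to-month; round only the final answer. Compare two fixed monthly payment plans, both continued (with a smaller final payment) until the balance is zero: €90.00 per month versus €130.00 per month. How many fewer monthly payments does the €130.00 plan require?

Monthly rate r = 11.4%/12 = 0.95% = 0.0095.
At €90.00/mo: n = ⌈−ln(1 − rB₀/P)/ln(1+r)⌉ = 37 payments (last €23.84); total interest = total paid − €2,750.00 = €513.84.
At €130.00/mo: 24 payments (last €94.68); total interest €334.68.
Payments saved = 37 − 24 = 13.

13 fewer payments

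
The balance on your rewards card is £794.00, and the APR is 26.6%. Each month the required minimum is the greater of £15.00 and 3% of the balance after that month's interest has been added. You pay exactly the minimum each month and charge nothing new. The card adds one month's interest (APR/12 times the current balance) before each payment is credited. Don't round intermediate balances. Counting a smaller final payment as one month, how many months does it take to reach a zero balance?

116 months

Monthly rate r = 26.6%/12 = 2.21667% = 0.0221667.
While 3% of the post-interest balance exceeds £15.00, each month B ← (B·(1+r))·(1 − 0.03), i.e. B shrinks by the factor (1+r)·0.97 = 0.9915.
This holds for months 1–57. Entering month 58 the balance is £488.14; 3% of the post-interest balance is now below £15.00, so the flat £15.00 minimum applies from here.
From month 58 a fixed £15.00 at rate r clears £488.14 in 59 more payments. Total: 57 + 59 = 116 months.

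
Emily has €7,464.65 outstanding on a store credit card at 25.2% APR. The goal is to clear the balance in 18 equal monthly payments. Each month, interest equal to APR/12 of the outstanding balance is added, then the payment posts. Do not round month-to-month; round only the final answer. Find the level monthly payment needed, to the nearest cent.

€502.30

Monthly rate r = 25.2%/12 = 2.1% = 0.021.
Level-payment amortization: P = B₀·r / (1 − (1+r)^(−n)) = 7464.65·0.021 / (1 − 1.021^(−18)).
Denominator 1 − (1+r)^(−18) = 0.312082049.
P = 156.758 / 0.312082049 ≈ 502.30.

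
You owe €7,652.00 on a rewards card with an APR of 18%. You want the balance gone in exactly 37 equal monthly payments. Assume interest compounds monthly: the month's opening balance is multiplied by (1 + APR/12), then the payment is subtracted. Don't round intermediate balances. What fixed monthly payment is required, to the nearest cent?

€270.99

Monthly rate r = 18%/12 = 1.5% = 0.015.
Level-payment amortization: P = B₀·r / (1 − (1+r)^(−n)) = 7652.00·0.015 / (1 − 1.015^(−37)).
Denominator 1 − (1+r)^(−37) = 0.423556911.
P = 114.78 / 0.423556911 ≈ 270.99.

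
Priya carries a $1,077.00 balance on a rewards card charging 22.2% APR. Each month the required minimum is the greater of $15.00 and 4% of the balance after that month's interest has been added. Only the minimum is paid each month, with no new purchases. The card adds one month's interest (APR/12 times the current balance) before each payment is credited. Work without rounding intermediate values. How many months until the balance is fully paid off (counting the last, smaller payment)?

81 months

Monthly rate r = 22.2%/12 = 1.85% = 0.0185.
While 4% of the post-interest balance exceeds $15.00, each month B ← (B·(1+r))·(1 − 0.04), i.e. B shrinks by the factor (1+r)·0.96 = 0.97776.
This holds for months 1–48. Entering month 49 the balance is $365.90; 4% of the post-interest balance is now below $15.00, so the flat $15.00 minimum applies from here.
From month 49 a fixed $15.00 at rate r clears $365.90 in 33 more payments. Total: 48 + 33 = 81 months.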